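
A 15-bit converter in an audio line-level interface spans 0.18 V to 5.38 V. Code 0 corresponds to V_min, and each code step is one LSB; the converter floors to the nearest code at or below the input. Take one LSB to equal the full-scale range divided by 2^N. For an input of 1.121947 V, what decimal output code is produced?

Full-scale range = 5.38 V − (0.18 V) = 5.2 V. LSB = 5.2 V / 2^15 ≈ 158.7 µV.
(V_in − V_min) × 2^15/range = (1.121947 − (0.18)) × 32768/5.2 = 5935.715.
Floor → code = 5935.

5935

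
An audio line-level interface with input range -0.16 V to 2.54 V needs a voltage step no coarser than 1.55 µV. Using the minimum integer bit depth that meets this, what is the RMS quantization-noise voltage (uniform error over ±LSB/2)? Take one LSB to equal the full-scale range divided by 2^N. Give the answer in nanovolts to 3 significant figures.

Range = 2.54 − (-0.16) = 2.7 V.
2.7 V / 1.55 µV = 1.742e6. Since 2^20 = 1048576 and 2^21 = 2097152, N = 21.
LSB = 2.7 V ÷ 2^21 = 2.7/2097152 V = 1.2875 µV.
RMS noise = LSB/√12 = 372 nV.

372 nV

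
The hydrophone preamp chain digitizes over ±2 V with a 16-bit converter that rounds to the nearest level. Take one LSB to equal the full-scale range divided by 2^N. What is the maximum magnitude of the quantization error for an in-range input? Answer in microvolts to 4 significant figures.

30.52 µV

The full-scale span is 2 − (-2) = 4 V.
Step size = 4/65536 V = 61.0352 µV.
|e|_max = LSB/2 = 30.52 µV.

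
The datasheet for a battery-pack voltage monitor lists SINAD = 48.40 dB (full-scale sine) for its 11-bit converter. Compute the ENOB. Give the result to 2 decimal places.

7.75 bits

Inverting SNR = 6.02 N + 1.76: N_eff = (48.40 − 1.76)/6.02 = 7.7475.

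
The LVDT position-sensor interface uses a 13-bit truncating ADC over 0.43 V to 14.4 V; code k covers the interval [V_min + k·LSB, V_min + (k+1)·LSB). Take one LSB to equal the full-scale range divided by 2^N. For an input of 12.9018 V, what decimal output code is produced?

Range = 14.4 − (0.43) = 13.97 V. LSB = 13.97 V / 2^13 ≈ 1.705 mV.
(V_in − V_min) × 2^13/range = (12.9018 − (0.43)) × 8192/13.97 = 7313.456.
Floor → code = 7313.

7313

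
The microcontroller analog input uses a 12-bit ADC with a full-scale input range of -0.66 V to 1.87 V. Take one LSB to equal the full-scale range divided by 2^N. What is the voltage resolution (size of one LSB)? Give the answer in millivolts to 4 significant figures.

0.6177 mV

Range = 1.87 − (-0.66) = 2.53 V.
There are 2^12 = 4096 steps.
LSB = 2.53 V / 2^12 = 0.6177 mV.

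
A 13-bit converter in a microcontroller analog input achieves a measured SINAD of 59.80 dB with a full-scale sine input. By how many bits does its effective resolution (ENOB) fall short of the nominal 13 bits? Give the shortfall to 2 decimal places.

3.36 bits

Effective bits = (59.80 − 1.76)/6.02 = 9.6412.
13 − 9.6412 = 3.36 bits below nominal.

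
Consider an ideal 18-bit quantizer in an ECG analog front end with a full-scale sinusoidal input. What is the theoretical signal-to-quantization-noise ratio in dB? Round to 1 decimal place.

6.02(18) + 1.76 = 108.36 + 1.76 = 110.12 dB.

110.1 dB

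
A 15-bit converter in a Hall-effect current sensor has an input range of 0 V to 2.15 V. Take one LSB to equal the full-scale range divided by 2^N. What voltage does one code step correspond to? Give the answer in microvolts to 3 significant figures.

65.6 µV

V_FS = 2.15 V.
2^15 = 32768 levels.
LSB = 2.15 V ÷ 2^15 = 2.15/32768 V = 65.6 µV.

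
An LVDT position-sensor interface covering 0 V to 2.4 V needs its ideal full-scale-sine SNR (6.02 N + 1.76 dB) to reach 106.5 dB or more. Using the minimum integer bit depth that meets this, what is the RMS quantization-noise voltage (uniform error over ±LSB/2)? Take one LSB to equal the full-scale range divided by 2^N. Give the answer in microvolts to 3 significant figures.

2.64 µV

V_FS = 2.4 V.
Solving 6.02 N ≥ 106.5 − 1.76: N ≥ 17.399. Round up → N = 18.
Step size = 2.4/262144 V = 9.1553 µV.
RMS noise = LSB/√12 = 2.64 µV.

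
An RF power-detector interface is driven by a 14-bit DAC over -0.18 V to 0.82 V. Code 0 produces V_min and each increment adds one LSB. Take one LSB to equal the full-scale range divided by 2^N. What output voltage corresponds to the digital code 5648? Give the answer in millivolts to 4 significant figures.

Full-scale range = 0.82 V − (-0.18 V) = 1 V. LSB = 1 V / 2^14.
Output = V_min + (5648/16384) × range = -0.18 + 0.344727 × 1 V
      = -0.18 + 0.344727 = 0.164727 V.

164.7 mV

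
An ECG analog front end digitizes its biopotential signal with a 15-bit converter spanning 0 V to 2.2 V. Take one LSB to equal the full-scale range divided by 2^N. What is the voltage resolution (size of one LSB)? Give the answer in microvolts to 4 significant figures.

Range is 2.2 V.
There are 2^15 = 32768 steps.
One LSB is 2.2 V / 32768 = 67.14 µV.

67.14 µV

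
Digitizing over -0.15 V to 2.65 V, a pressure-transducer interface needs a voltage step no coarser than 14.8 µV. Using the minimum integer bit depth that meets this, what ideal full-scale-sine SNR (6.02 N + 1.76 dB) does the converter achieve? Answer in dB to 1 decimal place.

110.1 dB

Range = 2.65 − (-0.15) = 2.8 V.
Need 2^N ≥ 2.8 V / 14.8 µV = 189200 → N_min = 18.
SNR = 6.02 × 18 + 1.76 = 110.12 dB.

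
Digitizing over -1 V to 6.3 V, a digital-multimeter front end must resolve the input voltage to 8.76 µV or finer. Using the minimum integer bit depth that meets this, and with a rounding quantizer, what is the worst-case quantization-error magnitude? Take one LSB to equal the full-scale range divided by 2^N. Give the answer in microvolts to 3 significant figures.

Full-scale range = 6.3 V − (-1 V) = 7.3 V.
Need 2^N ≥ 7.3 V / 8.76 µV = 833300 → N_min = 20.
Step size = 7.3/1048576 V = 6.9618 µV.
Max error for round-to-nearest is LSB/2 = 3.48 µV.

3.48 µV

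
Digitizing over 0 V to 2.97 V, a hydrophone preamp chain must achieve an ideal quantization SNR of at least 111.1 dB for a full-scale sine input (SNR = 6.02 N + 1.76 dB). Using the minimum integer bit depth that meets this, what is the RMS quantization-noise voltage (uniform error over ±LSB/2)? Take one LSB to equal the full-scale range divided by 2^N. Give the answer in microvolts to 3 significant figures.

1.64 µV

Span = 2.97 V.
N ≥ (111.1 − 1.76)/6.02 = 18.163 → N_min = 19.
LSB = 2.97 V ÷ 2^19 = 2.97/524288 V = 5.6648 µV.
σ_q = LSB/√12 = 5.6648 µV/3.4641 = 1.64 µV.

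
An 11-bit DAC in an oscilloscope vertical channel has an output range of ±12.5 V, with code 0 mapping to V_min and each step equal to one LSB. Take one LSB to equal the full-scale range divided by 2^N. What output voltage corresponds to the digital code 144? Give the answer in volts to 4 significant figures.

Range = 12.5 − (-12.5) = 25 V. LSB = 25 V / 2^11.
V_out = V_min + code × LSB = -12.5 V + 144 × 25 V / 2048
      = -12.5 V + 1.75781 V = -10.7422 V.

-10.74 V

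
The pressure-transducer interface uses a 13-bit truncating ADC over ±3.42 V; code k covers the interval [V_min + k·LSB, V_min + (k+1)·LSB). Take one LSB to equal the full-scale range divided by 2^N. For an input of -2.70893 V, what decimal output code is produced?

851

The full-scale span is 3.42 − (-3.42) = 6.84 V. LSB = 6.84 V / 2^13 ≈ 0.8350 mV.
code = ⌊(V_in − V_min)/LSB⌋ = ⌊(V_in − V_min) × 2^13 / range⌋
     = ⌊(-2.70893 − (-3.42)) × 8192 / 6.84⌋ = ⌊0.71107 × 8192/6.84⌋
     = ⌊851.621⌋ = 851.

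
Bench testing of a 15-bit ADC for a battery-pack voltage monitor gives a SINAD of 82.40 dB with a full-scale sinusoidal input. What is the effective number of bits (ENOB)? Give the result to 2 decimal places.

ENOB = (SINAD − 1.76) / 6.02 = (82.40 − 1.76) / 6.02 = 80.64 / 6.02 = 13.3953.

13.40 bits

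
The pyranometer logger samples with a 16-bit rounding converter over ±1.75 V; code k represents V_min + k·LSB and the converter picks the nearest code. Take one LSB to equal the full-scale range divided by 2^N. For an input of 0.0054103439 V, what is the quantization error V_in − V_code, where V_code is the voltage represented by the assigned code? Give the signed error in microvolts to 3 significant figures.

+16.4 µV

Full-scale range = 1.75 V − (-1.75 V) = 3.5 V. LSB = 3.5 V / 2^16 ≈ 53.41 µV.
(0.0054103439 − (-1.75)) / LSB = 1.7554103439 × 65536/3.5 = 32869.3064. Nearest integer: k = 32869.
V_code = -1.75 + (32869/65536) × 3.5 = 0.0053939819336 V.
Error = V_in − V_code = 0.0054103439 − (0.0053939819336) = +16.4 µV.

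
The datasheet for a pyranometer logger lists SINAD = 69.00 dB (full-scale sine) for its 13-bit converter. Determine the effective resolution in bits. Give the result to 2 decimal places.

(69.00 − 1.76) / 6.02 = 67.24/6.02 = 11.1694 effective bits.

11.17 bits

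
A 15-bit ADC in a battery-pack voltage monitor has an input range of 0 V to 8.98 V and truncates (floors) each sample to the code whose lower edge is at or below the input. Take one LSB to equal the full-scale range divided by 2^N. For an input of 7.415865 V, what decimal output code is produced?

Span = 8.98 V. LSB = 8.98 V / 2^15 ≈ 274.0 µV.
(V_in − V_min) × 2^15/range = (7.415865 − (0)) × 32768/8.98 = 27060.475.
Floor → code = 27060.

27060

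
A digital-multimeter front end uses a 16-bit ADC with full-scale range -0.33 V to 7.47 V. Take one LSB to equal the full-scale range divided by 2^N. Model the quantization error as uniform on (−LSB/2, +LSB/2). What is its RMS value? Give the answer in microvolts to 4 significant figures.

The full-scale span is 7.47 − (-0.33) = 7.8 V.
Step size = 7.8/65536 V = 119.019 µV.
RMS of a uniform error over width LSB is LSB/√12 = 34.36 µV.

34.36 µV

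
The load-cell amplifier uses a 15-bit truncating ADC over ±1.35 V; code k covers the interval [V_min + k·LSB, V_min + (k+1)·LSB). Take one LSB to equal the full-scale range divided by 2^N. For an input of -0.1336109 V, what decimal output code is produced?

Span: 1.35 V − (-1.35 V) = 2.7 V. LSB = 2.7 V / 2^15 ≈ 82.40 µV.
code = ⌊(V_in − V_min)/LSB⌋ = ⌊(V_in − V_min) × 2^15 / range⌋
     = ⌊(-0.1336109 − (-1.35)) × 32768 / 2.7⌋ = ⌊1.2163891 × 32768/2.7⌋
     = ⌊14762.459⌋ = 14762.

14762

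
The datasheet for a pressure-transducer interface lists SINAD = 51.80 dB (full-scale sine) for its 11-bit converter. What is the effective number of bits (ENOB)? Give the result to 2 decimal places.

ENOB = (SINAD − 1.76) / 6.02 = (51.80 − 1.76) / 6.02 = 50.04 / 6.02 = 8.3123.

8.31 bits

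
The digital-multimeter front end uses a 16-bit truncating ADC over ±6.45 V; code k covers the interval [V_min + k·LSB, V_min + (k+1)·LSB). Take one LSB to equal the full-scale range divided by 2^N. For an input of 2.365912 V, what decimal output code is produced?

Full-scale range = 6.45 V − (-6.45 V) = 12.9 V. LSB = 12.9 V / 2^16 ≈ 196.8 µV.
(V_in − V_min) × 2^16/range = (2.365912 − (-6.45)) × 65536/12.9 = 44787.567.
Floor → code = 44787.

44787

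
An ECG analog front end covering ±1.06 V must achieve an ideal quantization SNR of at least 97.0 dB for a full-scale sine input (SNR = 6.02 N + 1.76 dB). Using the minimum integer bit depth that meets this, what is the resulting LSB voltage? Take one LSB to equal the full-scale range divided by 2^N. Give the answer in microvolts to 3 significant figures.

Full-scale range = 1.06 V − (-1.06 V) = 2.12 V.
N ≥ (97.0 − 1.76)/6.02 = 15.821 → N_min = 16.
LSB = 2.12 V ÷ 2^16 = 2.12/65536 V = 32.3 µV.

32.3 µV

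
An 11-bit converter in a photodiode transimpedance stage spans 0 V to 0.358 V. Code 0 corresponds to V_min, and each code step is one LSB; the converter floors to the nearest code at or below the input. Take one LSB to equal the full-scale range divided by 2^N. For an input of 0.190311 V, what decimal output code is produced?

1088

Range is 0.358 V. LSB = 0.358 V / 2^11 ≈ 174.8 µV.
V_in − V_min = 0.190311 − (0) = 0.190311 V.
Divide by LSB: 0.190311 × 2048/0.358 = 1088.7065.
Truncating gives code 1088.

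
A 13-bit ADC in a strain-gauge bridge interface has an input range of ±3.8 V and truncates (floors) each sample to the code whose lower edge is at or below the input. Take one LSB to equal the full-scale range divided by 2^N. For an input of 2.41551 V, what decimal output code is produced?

6699

Span: 3.8 V − (-3.8 V) = 7.6 V. LSB = 7.6 V / 2^13 ≈ 0.9277 mV.
(V_in − V_min) × 2^13/range = (2.41551 − (-3.8)) × 8192/7.6 = 6699.666.
Floor → code = 6699.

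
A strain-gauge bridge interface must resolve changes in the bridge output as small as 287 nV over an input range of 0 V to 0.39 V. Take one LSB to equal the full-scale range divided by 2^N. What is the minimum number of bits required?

21 bits

Range is 0.39 V.
Required number of levels: 0.39/287 nV = 1.3589e6; smallest N with 2^N ≥ that is 21.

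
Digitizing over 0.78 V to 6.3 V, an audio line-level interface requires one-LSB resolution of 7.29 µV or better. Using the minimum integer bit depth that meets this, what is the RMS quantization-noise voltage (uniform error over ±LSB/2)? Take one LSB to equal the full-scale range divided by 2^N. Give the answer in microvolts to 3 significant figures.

1.52 µV

Full-scale range = 6.3 V − (0.78 V) = 5.52 V.
Required number of levels: 5.52/7.29 µV = 757200; smallest N with 2^N ≥ that is 20.
One LSB is 5.52 V / 1048576 = 5.2643 µV.
σ_q = LSB/√12 = 5.2643 µV/3.4641 = 1.52 µV.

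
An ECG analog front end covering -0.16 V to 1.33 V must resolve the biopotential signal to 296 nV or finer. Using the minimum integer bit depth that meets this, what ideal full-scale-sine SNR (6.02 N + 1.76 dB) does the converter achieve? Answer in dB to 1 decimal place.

Full-scale range = 1.33 V − (-0.16 V) = 1.49 V.
Levels needed ≥ 1.49/296 nV = 5.034e6. 2^23 = 8388608 suffices, so N_min = 23.
6.02(23) + 1.76 = 140.22 dB.

140.2 dB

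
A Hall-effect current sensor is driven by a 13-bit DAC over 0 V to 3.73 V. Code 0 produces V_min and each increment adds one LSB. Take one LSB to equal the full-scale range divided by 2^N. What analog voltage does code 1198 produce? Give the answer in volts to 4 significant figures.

0.5455 V

Span = 3.73 V. LSB = 3.73 V / 2^13.
V_out = 0 + 1198 × (3.73/8192) V
      = 0 + 0.545476 = 0.545476 V.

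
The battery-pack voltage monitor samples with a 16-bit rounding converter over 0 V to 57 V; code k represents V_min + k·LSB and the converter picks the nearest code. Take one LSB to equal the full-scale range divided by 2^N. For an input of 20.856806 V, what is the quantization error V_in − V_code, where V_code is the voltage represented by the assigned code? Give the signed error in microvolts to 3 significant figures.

V_FS = 57 V. LSB = 57 V / 2^16 ≈ 0.8698 mV.
(20.856806 − (0)) / LSB = 20.856806 × 65536/57 = 23980.2042. Nearest integer: k = 23980.
V_code = 0 + (23980/65536) × 57 = 20.856628418 V.
Error = V_in − V_code = 20.856806 − (20.856628418) = +178 µV.

+178 µV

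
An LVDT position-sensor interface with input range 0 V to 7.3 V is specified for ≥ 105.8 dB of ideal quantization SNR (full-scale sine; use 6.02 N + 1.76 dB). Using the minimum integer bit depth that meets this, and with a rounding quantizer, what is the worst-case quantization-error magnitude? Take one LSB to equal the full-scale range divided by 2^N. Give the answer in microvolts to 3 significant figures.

Range is 7.3 V.
Solving 6.02 N ≥ 105.8 − 1.76: N ≥ 17.282. Round up → N = 18.
One LSB is 7.3 V / 262144 = 27.847 µV.
|e|_max = LSB/2 = 13.9 µV.

13.9 µV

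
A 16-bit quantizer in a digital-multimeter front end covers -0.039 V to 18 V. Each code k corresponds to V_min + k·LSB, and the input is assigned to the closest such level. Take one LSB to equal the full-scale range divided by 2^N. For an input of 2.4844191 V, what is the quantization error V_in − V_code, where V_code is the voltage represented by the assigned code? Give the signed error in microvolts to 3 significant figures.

−103 µV

Span: 18 V − (-0.039 V) = 18.039 V. LSB = 18.039 V / 2^16 ≈ 275.3 µV.
(V_in − V_min)/LSB = (2.4844191 − (-0.039)) × 65536/18.039 = 9167.6254 → nearest code k = 9168.
V_code = V_min + k × range/2^16 = -0.039 + 9168 × 18.039/65536 = 2.4845222168 V.
e = 2.4844191 − (2.4845222168) = −103 µV.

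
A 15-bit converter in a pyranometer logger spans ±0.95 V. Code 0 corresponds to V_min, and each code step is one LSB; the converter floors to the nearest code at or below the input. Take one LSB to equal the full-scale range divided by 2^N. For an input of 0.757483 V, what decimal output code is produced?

29447

Full-scale range = 0.95 V − (-0.95 V) = 1.9 V. LSB = 1.9 V / 2^15 ≈ 57.98 µV.
(V_in − V_min) × 2^15/range = (0.757483 − (-0.95)) × 32768/1.9 = 29447.791.
Floor → code = 29447.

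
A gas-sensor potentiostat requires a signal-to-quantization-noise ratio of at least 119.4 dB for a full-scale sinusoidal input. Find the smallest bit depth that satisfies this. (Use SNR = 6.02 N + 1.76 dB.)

6.02 N + 1.76 ≥ 119.4 gives N ≥ 19.542, so the minimum integer is 20.

20 bits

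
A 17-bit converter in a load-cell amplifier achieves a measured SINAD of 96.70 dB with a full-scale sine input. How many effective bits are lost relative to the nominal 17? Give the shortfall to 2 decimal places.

1.23 bits

ENOB = (SINAD − 1.76)/6.02 = (96.70 − 1.76)/6.02 = 15.7708 bits.
Shortfall = 17 − 15.7708 = 1.2292 bits.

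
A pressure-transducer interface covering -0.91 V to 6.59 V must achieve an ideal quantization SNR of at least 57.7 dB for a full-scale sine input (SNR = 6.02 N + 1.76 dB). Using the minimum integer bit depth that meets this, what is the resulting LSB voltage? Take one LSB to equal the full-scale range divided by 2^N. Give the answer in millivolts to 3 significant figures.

Full-scale range = 6.59 V − (-0.91 V) = 7.5 V.
Solving 6.02 N ≥ 57.7 − 1.76: N ≥ 9.292. Round up → N = 10.
LSB = 7.5 V ÷ 2^10 = 7.5/1024 V = 7.32 mV.

7.32 mV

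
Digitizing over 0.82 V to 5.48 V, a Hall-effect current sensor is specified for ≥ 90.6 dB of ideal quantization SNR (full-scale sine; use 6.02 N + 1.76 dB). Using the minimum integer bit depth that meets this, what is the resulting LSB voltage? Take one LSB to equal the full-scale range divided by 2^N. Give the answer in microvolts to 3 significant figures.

142 µV

Span: 5.48 V − (0.82 V) = 4.66 V.
6.02 N + 1.76 ≥ 90.6 gives N ≥ 14.757, so the minimum integer is 15.
LSB = 4.66 V / 2^15 = 142 µV.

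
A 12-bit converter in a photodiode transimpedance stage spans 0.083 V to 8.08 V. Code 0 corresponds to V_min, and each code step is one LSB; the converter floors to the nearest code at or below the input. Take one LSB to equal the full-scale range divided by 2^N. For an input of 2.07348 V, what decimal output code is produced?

1019

Span: 8.08 V − (0.083 V) = 7.997 V. LSB = 7.997 V / 2^12 ≈ 1.952 mV.
V_in − V_min = 2.07348 − (0.083) = 1.99048 V.
Divide by LSB: 1.99048 × 4096/7.997 = 1019.5081.
Truncating gives code 1019.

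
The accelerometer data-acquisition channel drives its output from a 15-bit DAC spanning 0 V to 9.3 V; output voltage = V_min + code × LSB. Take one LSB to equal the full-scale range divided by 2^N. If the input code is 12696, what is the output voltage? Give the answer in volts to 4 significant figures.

3.603 V

Full-scale range = 9.3 V. LSB = 9.3 V / 2^15.
V_out = 0 + 12696 × (9.3/32768) V
      = 0 + 3.60330 = 3.60330 V.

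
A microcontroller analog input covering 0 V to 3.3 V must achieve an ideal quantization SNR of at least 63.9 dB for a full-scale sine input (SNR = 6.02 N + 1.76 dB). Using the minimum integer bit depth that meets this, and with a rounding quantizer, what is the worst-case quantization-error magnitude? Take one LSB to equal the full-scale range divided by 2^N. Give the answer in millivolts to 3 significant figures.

Span = 3.3 V.
N ≥ (63.9 − 1.76)/6.02 = 10.322 → N_min = 11.
LSB = 3.3 V ÷ 2^11 = 3.3/2048 V = 1.6113 mV.
Half an LSB is 0.806 mV.

0.806 mV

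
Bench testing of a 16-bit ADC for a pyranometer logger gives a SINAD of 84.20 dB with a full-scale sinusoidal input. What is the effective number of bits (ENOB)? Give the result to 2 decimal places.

ENOB = (84.20 − 1.76)/6.02 = 13.6944 bits.

13.69 bits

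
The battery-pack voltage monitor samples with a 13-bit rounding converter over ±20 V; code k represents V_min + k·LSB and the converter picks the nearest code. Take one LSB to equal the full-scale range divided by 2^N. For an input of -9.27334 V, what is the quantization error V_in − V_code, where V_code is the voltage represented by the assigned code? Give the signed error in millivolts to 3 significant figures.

−0.879 mV

Full-scale range = 20 V − (-20 V) = 40 V. LSB = 40 V / 2^13 ≈ 4.883 mV.
(V_in − V_min)/LSB = (-9.27334 − (-20)) × 8192/40 = 2196.8200 → nearest code k = 2197.
V_code = -20 + (2197/8192) × 40 = -9.272460938 V.
V_in − V_code = -9.27334 − (-9.272460938) = −0.879 mV.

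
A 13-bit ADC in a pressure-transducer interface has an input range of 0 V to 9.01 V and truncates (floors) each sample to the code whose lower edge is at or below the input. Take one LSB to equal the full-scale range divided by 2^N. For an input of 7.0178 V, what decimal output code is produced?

V_FS = 9.01 V. LSB = 9.01 V / 2^13 ≈ 1.100 mV.
(V_in − V_min) × 2^13/range = (7.0178 − (0)) × 8192/9.01 = 6380.668.
Floor → code = 6380.

6380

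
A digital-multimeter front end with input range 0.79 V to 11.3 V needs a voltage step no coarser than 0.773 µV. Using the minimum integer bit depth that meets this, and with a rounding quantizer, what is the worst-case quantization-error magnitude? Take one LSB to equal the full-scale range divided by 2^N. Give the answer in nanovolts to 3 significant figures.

Full-scale range = 11.3 V − (0.79 V) = 10.51 V.
10.51 V / 0.773 µV = 1.360e7. Since 2^23 = 8388608 and 2^24 = 16777216, N = 24.
Step size = 10.51/16777216 V = 0.62644 µV.
Half an LSB is 313 nV.

313 nV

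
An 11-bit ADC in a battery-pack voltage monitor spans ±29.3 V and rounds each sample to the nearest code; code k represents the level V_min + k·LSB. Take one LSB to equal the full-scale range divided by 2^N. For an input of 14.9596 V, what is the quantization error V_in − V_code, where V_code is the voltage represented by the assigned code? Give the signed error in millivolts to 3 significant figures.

The full-scale span is 29.3 − (-29.3) = 58.6 V. LSB = 58.6 V / 2^11 ≈ 28.61 mV.
(V_in − V_min)/LSB = (14.9596 − (-29.3)) × 2048/58.6 = 1546.8202 → nearest code k = 1547.
V_code = -29.3 + (1547/2048) × 58.6 = 14.96474609 V.
Error = V_in − V_code = 14.9596 − (14.96474609) = −5.15 mV.

−5.15 mV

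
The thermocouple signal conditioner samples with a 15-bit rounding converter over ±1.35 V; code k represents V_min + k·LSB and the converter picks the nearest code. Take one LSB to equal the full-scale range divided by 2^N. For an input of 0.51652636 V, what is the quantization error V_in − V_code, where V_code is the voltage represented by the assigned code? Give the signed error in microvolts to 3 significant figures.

Span: 1.35 V − (-1.35 V) = 2.7 V. LSB = 2.7 V / 2^15 ≈ 82.40 µV.
(V_in − V_min)/LSB = (0.51652636 − (-1.35)) × 32768/2.7 = 22652.7169 → nearest code k = 22653.
V_code = V_min + k × range/2^15 = -1.35 + 22653 × 2.7/32768 = 0.51654968262 V.
V_in − V_code = 0.51652636 − (0.51654968262) = −23.3 µV.

−23.3 µV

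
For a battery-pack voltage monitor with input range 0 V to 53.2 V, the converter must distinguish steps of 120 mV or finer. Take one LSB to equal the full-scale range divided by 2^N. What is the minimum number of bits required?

9 bits

Span = 53.2 V.
Need 2^N ≥ 53.2 V / 120 mV = 443.3 → N_min = 9.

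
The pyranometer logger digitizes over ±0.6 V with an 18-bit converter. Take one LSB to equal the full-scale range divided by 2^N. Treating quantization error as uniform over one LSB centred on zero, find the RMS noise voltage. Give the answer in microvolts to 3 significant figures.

Range = 0.6 − (-0.6) = 1.2 V.
LSB = 1.2 V / 2^18 = 4.5776 µV.
σ_q = LSB/√12 = 4.5776 µV/3.4641 = 1.32 µV.

1.32 µV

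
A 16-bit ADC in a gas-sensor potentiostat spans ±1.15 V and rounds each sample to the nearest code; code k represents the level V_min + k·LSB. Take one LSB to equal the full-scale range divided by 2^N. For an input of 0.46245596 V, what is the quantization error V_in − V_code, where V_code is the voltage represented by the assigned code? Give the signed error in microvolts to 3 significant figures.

The full-scale span is 1.15 − (-1.15) = 2.3 V. LSB = 2.3 V / 2^16 ≈ 35.10 µV.
(V_in − V_min)/LSB = (0.46245596 − (-1.15)) × 65536/2.3 = 45945.1799 → nearest code k = 45945.
Reconstructed level: -1.15 + 45945 × 2.3/65536 V = 0.46244964600 V.
Error = V_in − V_code = 0.46245596 − (0.46244964600) = +6.31 µV.

+6.31 µV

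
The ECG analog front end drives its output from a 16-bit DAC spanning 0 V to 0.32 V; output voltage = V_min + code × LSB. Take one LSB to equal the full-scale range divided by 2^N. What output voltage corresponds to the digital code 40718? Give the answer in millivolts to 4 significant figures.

198.8 mV

Span = 0.32 V. LSB = 0.32 V / 2^16.
Output = V_min + (40718/65536) × range = 0 + 0.621307 × 0.32 V
      = 0 V + 0.198818 V = 0.198818 V.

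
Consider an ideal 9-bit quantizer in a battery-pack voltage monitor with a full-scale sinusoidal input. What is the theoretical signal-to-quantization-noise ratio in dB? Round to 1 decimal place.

55.9 dB

SNR = 6.02·9 + 1.76 = 55.94 dB.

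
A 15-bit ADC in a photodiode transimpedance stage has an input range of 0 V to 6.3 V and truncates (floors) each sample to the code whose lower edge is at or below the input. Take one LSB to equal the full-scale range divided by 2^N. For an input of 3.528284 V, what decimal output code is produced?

Full-scale range = 6.3 V. LSB = 6.3 V / 2^15 ≈ 192.3 µV.
code = ⌊(V_in − V_min)/LSB⌋ = ⌊(V_in − V_min) × 2^15 / range⌋
     = ⌊(3.528284 − (0)) × 32768 / 6.3⌋ = ⌊3.528284 × 32768/6.3⌋
     = ⌊18351.557⌋ = 18351.

18351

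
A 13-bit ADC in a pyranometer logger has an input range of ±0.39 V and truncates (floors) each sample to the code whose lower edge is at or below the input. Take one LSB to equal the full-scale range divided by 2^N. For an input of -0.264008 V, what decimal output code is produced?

The full-scale span is 0.39 − (-0.39) = 0.78 V. LSB = 0.78 V / 2^13 ≈ 95.21 µV.
(V_in − V_min) × 2^13/range = (-0.264008 − (-0.39)) × 8192/0.78 = 1323.239.
Floor → code = 1323.

1323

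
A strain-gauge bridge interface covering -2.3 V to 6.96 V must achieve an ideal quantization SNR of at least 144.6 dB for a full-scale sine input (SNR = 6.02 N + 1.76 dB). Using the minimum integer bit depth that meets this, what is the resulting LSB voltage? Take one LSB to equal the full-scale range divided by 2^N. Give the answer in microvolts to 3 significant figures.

Range = 6.96 − (-2.3) = 9.26 V.
6.02 N + 1.76 ≥ 144.6 gives N ≥ 23.728, so the minimum integer is 24.
One LSB is 9.26 V / 16777216 = 0.552 µV.

0.552 µV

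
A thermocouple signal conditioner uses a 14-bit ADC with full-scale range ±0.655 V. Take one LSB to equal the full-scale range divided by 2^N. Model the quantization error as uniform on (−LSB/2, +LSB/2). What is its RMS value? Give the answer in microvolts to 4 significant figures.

23.08 µV

Full-scale range = 0.655 V − (-0.655 V) = 1.31 V.
LSB = 1.31 V / 2^14 = 79.9561 µV.
RMS of a uniform error over width LSB is LSB/√12 = 23.08 µV.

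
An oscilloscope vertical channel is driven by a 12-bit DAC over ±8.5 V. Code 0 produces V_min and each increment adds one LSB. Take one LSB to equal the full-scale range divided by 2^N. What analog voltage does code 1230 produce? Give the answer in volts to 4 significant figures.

-3.395 V

Range = 8.5 − (-8.5) = 17 V. LSB = 17 V / 2^12.
V_out = V_min + code × LSB = -8.5 V + 1230 × 17 V / 4096
      = -8.5 V + 5.10498 V = -3.39502 V.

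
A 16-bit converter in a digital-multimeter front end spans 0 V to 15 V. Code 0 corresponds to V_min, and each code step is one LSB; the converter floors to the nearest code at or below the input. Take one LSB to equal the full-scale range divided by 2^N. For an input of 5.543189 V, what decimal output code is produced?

Range is 15 V. LSB = 15 V / 2^16 ≈ 228.9 µV.
V_in − V_min = 5.543189 − (0) = 5.543189 V.
Divide by LSB: 5.543189 × 65536/15 = 24218.5623.
Truncating gives code 24218.

24218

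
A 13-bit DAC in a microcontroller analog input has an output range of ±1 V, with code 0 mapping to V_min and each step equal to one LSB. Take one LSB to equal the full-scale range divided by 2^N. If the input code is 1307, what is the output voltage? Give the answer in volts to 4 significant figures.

Range = 1 − (-1) = 2 V. LSB = 2 V / 2^13.
V_out = V_min + code × LSB = -1 V + 1307 × 2 V / 8192
      = -1 + 0.319092 = -0.680908 V.

-0.6809 V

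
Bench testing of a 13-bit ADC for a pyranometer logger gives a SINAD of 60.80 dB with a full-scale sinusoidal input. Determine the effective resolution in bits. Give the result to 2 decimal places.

9.81 bits

(60.80 − 1.76) / 6.02 = 59.04/6.02 = 9.8073 effective bits.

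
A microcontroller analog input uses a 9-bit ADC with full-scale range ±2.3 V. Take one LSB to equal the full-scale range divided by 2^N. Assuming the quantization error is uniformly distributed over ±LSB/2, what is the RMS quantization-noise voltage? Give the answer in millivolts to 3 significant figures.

2.59 mV

Span: 2.3 V − (-2.3 V) = 4.6 V.
Step size = 4.6/512 V = 8.9844 mV.
RMS of a uniform error over width LSB is LSB/√12 = 2.59 mV.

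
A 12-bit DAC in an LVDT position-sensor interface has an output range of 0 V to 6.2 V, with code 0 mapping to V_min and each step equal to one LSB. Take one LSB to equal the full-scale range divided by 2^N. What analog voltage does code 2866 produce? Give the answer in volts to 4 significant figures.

4.338 V

V_FS = 6.2 V. LSB = 6.2 V / 2^12.
V_out = V_min + code × LSB = 0 V + 2866 × 6.2 V / 4096
      = 0 V + 4.33818 V = 4.33818 V.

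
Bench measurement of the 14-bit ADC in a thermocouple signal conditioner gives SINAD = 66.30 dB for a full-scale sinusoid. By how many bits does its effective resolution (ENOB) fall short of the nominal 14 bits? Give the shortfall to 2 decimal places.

ENOB = (SINAD − 1.76)/6.02 = (66.30 − 1.76)/6.02 = 10.7209 bits.
Shortfall = 14 − 10.7209 = 3.2791 bits.

3.28 bits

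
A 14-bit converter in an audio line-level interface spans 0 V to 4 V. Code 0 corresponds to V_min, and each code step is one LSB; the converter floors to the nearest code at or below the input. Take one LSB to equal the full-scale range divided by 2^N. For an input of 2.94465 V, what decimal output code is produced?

12061

Full-scale range = 4 V. LSB = 4 V / 2^14 ≈ 244.1 µV.
V_in − V_min = 2.94465 − (0) = 2.94465 V.
Divide by LSB: 2.94465 × 16384/4 = 12061.2864.
Truncating gives code 12061.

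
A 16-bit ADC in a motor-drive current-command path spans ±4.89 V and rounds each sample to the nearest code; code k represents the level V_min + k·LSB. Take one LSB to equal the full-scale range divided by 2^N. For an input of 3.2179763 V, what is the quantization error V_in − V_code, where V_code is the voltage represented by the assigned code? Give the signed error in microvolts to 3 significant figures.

Range = 4.89 − (-4.89) = 9.78 V. LSB = 9.78 V / 2^16 ≈ 149.2 µV.
(V_in − V_min)/LSB = (3.2179763 − (-4.89)) × 65536/9.78 = 54331.7316 → nearest code k = 54332.
Reconstructed level: -4.89 + 54332 × 9.78/65536 V = 3.2180163574 V.
Error = V_in − V_code = 3.2179763 − (3.2180163574) = −40.1 µV.

−40.1 µV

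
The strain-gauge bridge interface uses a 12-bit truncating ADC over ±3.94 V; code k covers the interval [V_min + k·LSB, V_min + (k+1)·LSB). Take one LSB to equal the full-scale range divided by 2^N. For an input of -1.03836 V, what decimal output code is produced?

Span: 3.94 V − (-3.94 V) = 7.88 V. LSB = 7.88 V / 2^12 ≈ 1.924 mV.
V_in − V_min = -1.03836 − (-3.94) = 2.90164 V.
Divide by LSB: 2.90164 × 4096/7.88 = 1508.2636.
Truncating gives code 1508.

1508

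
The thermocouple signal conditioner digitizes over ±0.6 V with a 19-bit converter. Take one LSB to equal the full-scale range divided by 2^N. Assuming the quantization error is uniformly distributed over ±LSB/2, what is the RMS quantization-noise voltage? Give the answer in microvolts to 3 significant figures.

0.661 µV

Span: 0.6 V − (-0.6 V) = 1.2 V.
Step size = 1.2/524288 V = 2.2888 µV.
V_rms = LSB/√12 = 2.2888 µV / √12 = 0.661 µV.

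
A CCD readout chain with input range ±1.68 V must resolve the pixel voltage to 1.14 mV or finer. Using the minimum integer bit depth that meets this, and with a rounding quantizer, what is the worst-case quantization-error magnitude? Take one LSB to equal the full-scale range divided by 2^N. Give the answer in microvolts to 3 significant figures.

410 µV

Range = 1.68 − (-1.68) = 3.36 V.
Levels needed ≥ 3.36/1.14 mV = 2947. 2^12 = 4096 suffices, so N_min = 12.
LSB = 3.36 V ÷ 2^12 = 3.36/4096 V = 0.82031 mV.
|e|_max = LSB/2 = 410 µV.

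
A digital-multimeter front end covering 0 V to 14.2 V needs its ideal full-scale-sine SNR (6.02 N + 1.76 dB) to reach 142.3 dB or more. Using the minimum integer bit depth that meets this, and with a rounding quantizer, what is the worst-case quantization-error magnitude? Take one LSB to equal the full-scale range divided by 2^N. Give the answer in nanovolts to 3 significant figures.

423 nV

Span = 14.2 V.
Required N = ⌈(142.3 − 1.76)/6.02⌉ = ⌈23.346⌉ = 24.
Step size = 14.2/16777216 V = 0.84639 µV.
Max error for round-to-nearest is LSB/2 = 423 nV.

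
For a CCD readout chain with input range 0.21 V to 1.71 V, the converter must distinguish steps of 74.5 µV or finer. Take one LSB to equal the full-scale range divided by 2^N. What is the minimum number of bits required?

Span: 1.71 V − (0.21 V) = 1.5 V.
Levels needed ≥ 1.5/74.5 µV = 20130. 2^15 = 32768 suffices, so N_min = 15.

15 bits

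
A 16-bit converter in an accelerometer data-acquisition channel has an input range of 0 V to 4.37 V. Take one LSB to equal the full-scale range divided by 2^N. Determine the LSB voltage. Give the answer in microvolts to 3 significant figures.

66.7 µV

Span = 4.37 V.
2^16 = 65536 levels.
One LSB is 4.37 V / 65536 = 66.7 µV.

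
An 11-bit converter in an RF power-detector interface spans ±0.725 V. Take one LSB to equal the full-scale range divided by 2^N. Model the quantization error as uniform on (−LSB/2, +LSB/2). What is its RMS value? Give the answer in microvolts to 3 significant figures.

204 µV

Range = 0.725 − (-0.725) = 1.45 V.
LSB = 1.45 V ÷ 2^11 = 1.45/2048 V = 0.70801 mV.
σ_q = LSB/√12 = 0.70801 mV/3.4641 = 204 µV.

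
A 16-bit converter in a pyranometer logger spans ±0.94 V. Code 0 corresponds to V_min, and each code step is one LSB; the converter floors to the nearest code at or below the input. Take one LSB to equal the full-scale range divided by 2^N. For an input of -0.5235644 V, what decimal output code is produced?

Range = 0.94 − (-0.94) = 1.88 V. LSB = 1.88 V / 2^16 ≈ 28.69 µV.
code = ⌊(V_in − V_min)/LSB⌋ = ⌊(V_in − V_min) × 2^16 / range⌋
     = ⌊(-0.5235644 − (-0.94)) × 65536 / 1.88⌋ = ⌊0.4164356 × 65536/1.88⌋
     = ⌊14516.768⌋ = 14516.

14516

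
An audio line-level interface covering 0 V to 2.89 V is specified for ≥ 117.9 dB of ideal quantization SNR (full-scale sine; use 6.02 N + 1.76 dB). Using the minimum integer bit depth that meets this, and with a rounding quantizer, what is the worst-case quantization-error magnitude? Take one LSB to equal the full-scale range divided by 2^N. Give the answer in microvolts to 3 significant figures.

Full-scale range = 2.89 V.
Solving 6.02 N ≥ 117.9 − 1.76: N ≥ 19.292. Round up → N = 20.
LSB = 2.89 V ÷ 2^20 = 2.89/1048576 V = 2.7561 µV.
Max error for round-to-nearest is LSB/2 = 1.38 µV.

1.38 µV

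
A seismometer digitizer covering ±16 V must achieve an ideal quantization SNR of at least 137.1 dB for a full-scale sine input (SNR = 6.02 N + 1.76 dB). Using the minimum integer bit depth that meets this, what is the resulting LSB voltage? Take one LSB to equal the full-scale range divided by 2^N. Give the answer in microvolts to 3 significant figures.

3.81 µV

The full-scale span is 16 − (-16) = 32 V.
6.02 N + 1.76 ≥ 137.1 gives N ≥ 22.482, so the minimum integer is 23.
One LSB is 32 V / 8388608 = 3.81 µV.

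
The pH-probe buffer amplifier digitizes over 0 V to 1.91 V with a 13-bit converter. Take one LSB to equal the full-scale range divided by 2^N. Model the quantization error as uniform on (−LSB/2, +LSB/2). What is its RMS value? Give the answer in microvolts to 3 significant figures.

Range is 1.91 V.
LSB = 1.91 V ÷ 2^13 = 1.91/8192 V = 233.15 µV.
σ_q = LSB/√12 = 233.15 µV/3.4641 = 67.3 µV.

67.3 µV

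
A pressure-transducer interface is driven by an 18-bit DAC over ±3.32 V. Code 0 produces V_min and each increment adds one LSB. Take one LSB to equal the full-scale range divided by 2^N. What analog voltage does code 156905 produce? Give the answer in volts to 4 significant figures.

Full-scale range = 3.32 V − (-3.32 V) = 6.64 V. LSB = 6.64 V / 2^18.
V_out = V_min + code × LSB = -3.32 V + 156905 × 6.64 V / 262144
      = -3.32 V + 3.97434 V = 0.654339 V.

0.6543 V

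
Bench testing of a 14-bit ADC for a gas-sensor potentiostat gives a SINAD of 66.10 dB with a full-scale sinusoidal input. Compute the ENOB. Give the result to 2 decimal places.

10.69 bits

ENOB = (66.10 − 1.76)/6.02 = 10.6877 bits.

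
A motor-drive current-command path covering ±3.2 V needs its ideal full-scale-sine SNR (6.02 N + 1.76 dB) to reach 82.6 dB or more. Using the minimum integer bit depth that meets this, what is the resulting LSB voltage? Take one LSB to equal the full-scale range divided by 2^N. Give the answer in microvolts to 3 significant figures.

391 µV

Full-scale range = 3.2 V − (-3.2 V) = 6.4 V.
Required N = ⌈(82.6 − 1.76)/6.02⌉ = ⌈13.429⌉ = 14.
LSB = 6.4 V / 2^14 = 391 µV.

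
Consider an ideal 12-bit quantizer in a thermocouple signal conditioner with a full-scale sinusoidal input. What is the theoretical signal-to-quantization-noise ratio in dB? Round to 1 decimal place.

6.02(12) + 1.76 = 72.24 + 1.76 = 74.00 dB.

74.0 dB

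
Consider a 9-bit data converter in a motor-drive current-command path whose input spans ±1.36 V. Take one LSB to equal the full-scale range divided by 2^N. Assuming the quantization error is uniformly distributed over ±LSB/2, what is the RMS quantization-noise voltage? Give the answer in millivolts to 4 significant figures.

Full-scale range = 1.36 V − (-1.36 V) = 2.72 V.
LSB = 2.72 V / 2^9 = 5.31250 mV.
σ_q = LSB/√12 = 5.31250 mV/3.4641 = 1.534 mV.

1.534 mV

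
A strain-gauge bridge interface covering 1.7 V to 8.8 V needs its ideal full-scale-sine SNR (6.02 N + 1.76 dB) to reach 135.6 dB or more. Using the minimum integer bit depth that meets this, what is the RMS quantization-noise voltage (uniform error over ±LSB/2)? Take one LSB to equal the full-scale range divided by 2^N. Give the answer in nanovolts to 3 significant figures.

244 nV

Full-scale range = 8.8 V − (1.7 V) = 7.1 V.
Solving 6.02 N ≥ 135.6 − 1.76: N ≥ 22.233. Round up → N = 23.
Step size = 7.1/8388608 V = 0.84639 µV.
V_rms = LSB/√12 = 244 nV.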